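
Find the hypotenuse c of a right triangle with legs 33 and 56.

c² = a² + b² = 33² + 56² = 1089 + 3136 = 4225
c = sqrt(4225) = 65

65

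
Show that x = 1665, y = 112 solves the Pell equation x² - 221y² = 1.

Compute x² = 1665² = 2772225
Compute 221y² = 221·112² = 221·12544 = 2772224
x² - 221y² = 2772225 - 2772224 = 1
Since this equals 1, (1665, 112) is a solution.

Yes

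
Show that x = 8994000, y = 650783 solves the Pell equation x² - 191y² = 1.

Compute x² = 8994000² = 80892036000000
Compute 191y² = 191·650783² = 191·423518513089 = 80892035999999
x² - 191y² = 80892036000000 - 80892035999999 = 1
Since this equals 1, (8994000, 650783) is a solution.

Yes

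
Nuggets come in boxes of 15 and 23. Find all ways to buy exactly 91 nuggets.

We need non-negative integers (x, y) with 15x + 23y = 91.
For each x in 0..6, check if 91 - 15x is a non-negative multiple of 23.
x = 3: 23y = 46, y = 2 ✓

(3 boxes of 15, 2 boxes of 23)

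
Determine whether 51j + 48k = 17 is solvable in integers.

Step 1: Compute gcd(51, 48).
gcd(51, 48) = 3

Step 2: Check divisibility.
Does 3 divide 17? 17 = 3 x 5 + 2, so no.

By the theorem on linear Diophantine equations, 51j + 48k = 17 has integer solutions if and only if gcd(51, 48) divides 17. Since 3 does not divide 17, no solutions exist.

No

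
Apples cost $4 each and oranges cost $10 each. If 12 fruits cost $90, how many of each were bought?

Let a = apples, o = oranges.
a + o = 12
4a + 10o = 90
Substitute o = 12 - a:
4a + 10(12 - a) = 90
(4 - 10)a = 90 - 120
-6a = -30
a = 5, o = 12 - 5 = 7

Apples: 5, Oranges: 7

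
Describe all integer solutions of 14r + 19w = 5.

Step 1: Compute gcd(14, 19) = 1.
Since 1 divides 5, solutions exist.

Step 2: Find a particular solution using extended Euclidean algorithm.
We get r₀ = -20, w₀ = 15.
Check: 14*-20 + 19*15 = 5 = 5 ✓

Step 3: Write the general solution.
r = -20 + (19/1)t = -20 + 19t
w = 15 - (14/1)t = 15 - 14t
for any integer t.

r = -20 + 19t, w = 15 - 14t for integer t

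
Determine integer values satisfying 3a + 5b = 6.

Step 1: Check solvability.
gcd(3, 5) = 1
Since 1 divides 6, solutions exist.

Step 2: Apply extended Euclidean algorithm to find gcd.
We find integers such that 3*x0 + 5*y0 = 1

Step 3: Scale the particular solution.
Multiply by 6/1 = 6:
a = 12, b = -6

Step 4: Verify.
3*(12) + 5*(-6) = 6 = 6 ✓

a = 12, b = -6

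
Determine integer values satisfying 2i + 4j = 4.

Step 1: Check solvability.
gcd(2, 4) = 2
Since 2 divides 4, solutions exist.

Step 2: Apply extended Euclidean algorithm to find gcd.
We find integers such that 2*x0 + 4*y0 = 2

Step 3: Scale the particular solution.
Multiply by 4/2 = 2:
i = 2, j = 0

Step 4: Verify.
2*(2) + 4*(0) = 4 = 4 ✓

i = 2, j = 0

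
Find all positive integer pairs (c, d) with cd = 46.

The positive divisors of 46 are: 1, 2, 23, 46.
Each divisor d gives the pair (d, 46/d):
(1, 46), (2, 23), (23, 2), (46, 1)

(1, 46), (2, 23), (23, 2), (46, 1)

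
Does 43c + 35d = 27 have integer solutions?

Step 1: Compute gcd(43, 35).
gcd(43, 35) = 1

Step 2: Check divisibility.
Does 1 divide 27? 27 = 1 x 27, so yes.

By the theorem on linear Diophantine equations, 43c + 35d = 27 has integer solutions if and only if gcd(43, 35) divides 27. Since 1 | 27, solutions exist.

Yes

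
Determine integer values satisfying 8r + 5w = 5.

Step 1: Check solvability.
gcd(8, 5) = 1
Since 1 divides 5, solutions exist.

Step 2: Apply extended Euclidean algorithm to find gcd.
We find integers such that 8*x0 + 5*y0 = 1

Step 3: Scale the particular solution.
Multiply by 5/1 = 5:
r = 10, w = -15

Step 4: Verify.
8*(10) + 5*(-15) = 5 = 5 ✓

r = 10, w = -15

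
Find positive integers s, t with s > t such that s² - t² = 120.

Factor: s² - t² = (s+t)(s-t) = 120.
We need two factors of 120 with the same parity.
Use s+t = 60 and s-t = 2 (product 60·2 = 120).
Adding: 2s = 62, so s = 31.
Subtracting: 2t = 58, so t = 29.
Check: 31² - 29² = 961 - 841 = 120 ✓

s = 31, t = 29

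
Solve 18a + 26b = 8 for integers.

Step 1: Check solvability.
gcd(18, 26) = 2
Since 2 divides 8, solutions exist.

Step 2: Apply extended Euclidean algorithm to find gcd.
We find integers such that 18*x0 + 26*y0 = 2

Step 3: Scale the particular solution.
Multiply by 8/2 = 4:
a = 12, b = -8

Step 4: Verify.
18*(12) + 26*(-8) = 8 = 8 ✓

a = 12, b = -8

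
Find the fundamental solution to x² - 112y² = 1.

We seek the smallest positive integers (x, y) with x² - 112y² = 1, i.e., x² = 112y² + 1.
Try successive y values:
y = 1: x² = 112·1² + 1 = 113, not a perfect square
y = 2: x² = 112·2² + 1 = 449, not a perfect square
y = 3: x² = 112·3² + 1 = 1009, not a perfect square
... continuing the search (or via continued fractions) ...
y = 12: x² = 112·12² + 1 = 16129, x = 127 ✓

Verify: 127² - 112·12² = 16129 - 16128 = 1 ✓

x = 127, y = 12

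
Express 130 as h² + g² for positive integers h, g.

We need to find integers h, g > 0 such that h² + g² = 130.
Trying h = 3: g² = 130 - 3² = 130 - 9 = 121
g = 11
Check: 3² + 11² = 9 + 121 = 130 ✓

130 = 3² + 11²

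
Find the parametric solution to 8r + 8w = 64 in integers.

Step 1: Compute gcd(8, 8) = 8.
Since 8 divides 64, solutions exist.

Step 2: Find a particular solution using extended Euclidean algorithm.
We get r₀ = 0, w₀ = 8.
Check: 8*0 + 8*8 = 64 = 64 ✓

Step 3: Write the general solution.
r = 0 + (8/8)t = 0 + 1t
w = 8 - (8/8)t = 8 - 1t
for any integer t.

r = 0 + 1t, w = 8 - 1t for integer t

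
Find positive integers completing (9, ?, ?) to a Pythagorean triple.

We need the other leg and hypotenuse such that 9² + x² = c².
Take x = 40, c = 41: 9² + 40² = 81 + 1600 = 1681 = 41² ✓
Triple: (9, 40, 41)

(9, 40, 41)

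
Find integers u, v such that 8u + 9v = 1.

Step 1: Check solvability.
gcd(8, 9) = 1
Since 1 divides 1, solutions exist.

Step 2: Apply extended Euclidean algorithm to find gcd.
We find integers such that 8*x0 + 9*y0 = 1

Step 3: Scale the particular solution.
Multiply by 1/1 = 1:
u = -1, v = 1

Step 4: Verify.
8*(-1) + 9*(1) = 1 = 1 ✓

u = -1, v = 1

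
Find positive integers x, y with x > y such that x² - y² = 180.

Factor: x² - y² = (x+y)(x-y) = 180.
We need two factors of 180 with the same parity.
Use x+y = 90 and x-y = 2 (product 90·2 = 180).
Adding: 2x = 92, so x = 46.
Subtracting: 2y = 88, so y = 44.
Check: 46² - 44² = 2116 - 1936 = 180 ✓

x = 46, y = 44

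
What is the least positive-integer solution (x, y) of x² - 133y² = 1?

We seek the smallest positive integers (x, y) with x² - 133y² = 1, i.e., x² = 133y² + 1.
Try successive y values:
y = 1: x² = 133·1² + 1 = 134, not a perfect square
y = 2: x² = 133·2² + 1 = 533, not a perfect square
y = 3: x² = 133·3² + 1 = 1198, not a perfect square
... continuing the search (or via continued fractions) ...
y = 224460: x² = 133·224460² + 1 = 6700844782801, x = 2588599 ✓

Verify: 2588599² - 133·224460² = 6700844782801 - 6700844782800 = 1 ✓

x = 2588599, y = 224460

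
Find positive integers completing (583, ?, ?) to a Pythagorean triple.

We need the other leg and hypotenuse such that 583² + x² = c².
Take x = 1344, c = 1465: 583² + 1344² = 339889 + 1806336 = 2146225 = 1465² ✓
Triple: (583, 1344, 1465)

(583, 1344, 1465)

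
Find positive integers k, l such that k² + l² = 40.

Search for k with 40 - k² a perfect square.
k = 2: 40 - 2² = 40 - 4 = 36 = 6² ✓
So k = 2, l = 6.

k = 2, l = 6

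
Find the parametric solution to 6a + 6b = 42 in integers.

Step 1: Compute gcd(6, 6) = 6.
Since 6 divides 42, solutions exist.

Step 2: Find a particular solution using extended Euclidean algorithm.
We get a₀ = 0, b₀ = 7.
Check: 6*0 + 6*7 = 42 = 42 ✓

Step 3: Write the general solution.
a = 0 + (6/6)t = 0 + 1t
b = 7 - (6/6)t = 7 - 1t
for any integer t.

a = 0 + 1t, b = 7 - 1t for integer t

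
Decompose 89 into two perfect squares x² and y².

We need to find integers x, y > 0 such that x² + y² = 89.
Trying x = 5: y² = 89 - 5² = 89 - 25 = 64
y = 8
Check: 5² + 8² = 25 + 64 = 89 ✓

89 = 5² + 8²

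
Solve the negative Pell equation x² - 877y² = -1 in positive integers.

We need x² = 877y² - 1. Try successive y:
y = 1: x² = 877·1² - 1 = 876, not a perfect square
y = 2: x² = 877·2² - 1 = 3507, not a perfect square
y = 3: x² = 877·3² - 1 = 7892, not a perfect square
...
y = 8149: x² = 877·8149² - 1 = 58238238276 = 241326² ✓
Check: 241326² - 877·8149² = 58238238276 - 58238238277 = -1 ✓

x = 241326, y = 8149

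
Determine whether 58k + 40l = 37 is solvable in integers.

Step 1: Compute gcd(58, 40).
gcd(58, 40) = 2

Step 2: Check divisibility.
Does 2 divide 37? 37 = 2 x 18 + 1, so no.

By the theorem on linear Diophantine equations, 58k + 40l = 37 has integer solutions if and only if gcd(58, 40) divides 37. Since 2 does not divide 37, no solutions exist.

No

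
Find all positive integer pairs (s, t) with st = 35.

The positive divisors of 35 are: 1, 5, 7, 35.
Each divisor d gives the pair (d, 35/d):
(1, 35), (5, 7), (7, 5), (35, 1)

(1, 35), (5, 7), (7, 5), (35, 1)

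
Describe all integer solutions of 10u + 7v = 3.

Step 1: Compute gcd(10, 7) = 1.
Since 1 divides 3, solutions exist.

Step 2: Find a particular solution using extended Euclidean algorithm.
We get u₀ = -6, v₀ = 9.
Check: 10*-6 + 7*9 = 3 = 3 ✓

Step 3: Write the general solution.
u = -6 + (7/1)t = -6 + 7t
v = 9 - (10/1)t = 9 - 10t
for any integer t.

u = -6 + 7t, v = 9 - 10t for integer t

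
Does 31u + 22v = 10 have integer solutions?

Step 1: Compute gcd(31, 22).
gcd(31, 22) = 1

Step 2: Check divisibility.
Does 1 divide 10? 10 = 1 x 10, so yes.

By the theorem on linear Diophantine equations, 31u + 22v = 10 has integer solutions if and only if gcd(31, 22) divides 10. Since 1 | 10, solutions exist.

Yes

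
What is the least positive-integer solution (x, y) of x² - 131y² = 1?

We seek the smallest positive integers (x, y) with x² - 131y² = 1, i.e., x² = 131y² + 1.
Try successive y values:
y = 1: x² = 131·1² + 1 = 132, not a perfect square
y = 2: x² = 131·2² + 1 = 525, not a perfect square
y = 3: x² = 131·3² + 1 = 1180, not a perfect square
... continuing the search (or via continued fractions) ...
y = 927: x² = 131·927² + 1 = 112572100, x = 10610 ✓

Verify: 10610² - 131·927² = 112572100 - 112572099 = 1 ✓

x = 10610, y = 927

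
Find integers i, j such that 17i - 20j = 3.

Step 1: Check solvability.
gcd(17, 20) = 1
Since 1 divides 3, solutions exist.

Step 2: Apply extended Euclidean algorithm to find gcd.
We find integers such that 17*x0 + 20*y0 = 1

Step 3: Scale the particular solution.
Multiply by 3/1 = 3:
i = -21, j = -18

Step 4: Verify.
17*(-21) - 20*(-18) = 3 = 3 ✓

i = -21, j = -18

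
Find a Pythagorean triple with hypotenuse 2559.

We need a² + b² = 2559² = 6548481.
Trying: 615² + 2484² = 378225 + 6170256 = 6548481 ✓

(615, 2484, 2559)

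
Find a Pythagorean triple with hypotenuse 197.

We need a² + b² = 197² = 38809.
Trying: 195² + 28² = 38025 + 784 = 38809 ✓

(195, 28, 197)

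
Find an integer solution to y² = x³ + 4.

Try small integer x values and check whether x³ + 4 is a perfect square.
x = 0: x³ + 4 = 0³ + 4 = 0 + 4 = 4
Is 4 a perfect square? 2² = 4 ✓
So (x, y) = (0, -2) is a solution.

x = 0, y = -2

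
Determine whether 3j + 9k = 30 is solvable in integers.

Step 1: Compute gcd(3, 9).
gcd(3, 9) = 3

Step 2: Check divisibility.
Does 3 divide 30? 30 = 3 x 10, so yes.

By the theorem on linear Diophantine equations, 3j + 9k = 30 has integer solutions if and only if gcd(3, 9) divides 30. Since 3 | 30, solutions exist.

Yes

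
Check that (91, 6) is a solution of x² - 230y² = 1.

Compute x² = 91² = 8281
Compute 230y² = 230·6² = 230·36 = 8280
x² - 230y² = 8281 - 8280 = 1
Since this equals 1, (91, 6) is a solution.

Yes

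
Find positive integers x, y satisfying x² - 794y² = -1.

We need x² = 794y² - 1. Try successive y:
y = 1: x² = 794·1² - 1 = 793, not a perfect square
y = 2: x² = 794·2² - 1 = 3175, not a perfect square
y = 3: x² = 794·3² - 1 = 7145, not a perfect square
...
y = 1073: x² = 794·1073² - 1 = 914155225 = 30235² ✓
Check: 30235² - 794·1073² = 914155225 - 914155226 = -1 ✓

x = 30235, y = 1073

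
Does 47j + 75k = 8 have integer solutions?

Step 1: Compute gcd(47, 75).
gcd(47, 75) = 1

Step 2: Check divisibility.
Does 1 divide 8? 8 = 1 x 8, so yes.

By the theorem on linear Diophantine equations, 47j + 75k = 8 has integer solutions if and only if gcd(47, 75) divides 8. Since 1 | 8, solutions exist.

Yes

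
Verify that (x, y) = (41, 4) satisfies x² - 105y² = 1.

Compute x² = 41² = 1681
Compute 105y² = 105·4² = 105·16 = 1680
x² - 105y² = 1681 - 1680 = 1
Since this equals 1, (41, 4) is a solution.

Yes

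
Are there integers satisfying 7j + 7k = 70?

Step 1: Compute gcd(7, 7).
gcd(7, 7) = 7

Step 2: Check divisibility.
Does 7 divide 70? 70 = 7 x 10, so yes.

By the theorem on linear Diophantine equations, 7j + 7k = 70 has integer solutions if and only if gcd(7, 7) divides 70. Since 7 | 70, solutions exist.

Yes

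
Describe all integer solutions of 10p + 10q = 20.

Step 1: Compute gcd(10, 10) = 10.
Since 10 divides 20, solutions exist.

Step 2: Find a particular solution using extended Euclidean algorithm.
We get p₀ = 0, q₀ = 2.
Check: 10*0 + 10*2 = 20 = 20 ✓

Step 3: Write the general solution.
p = 0 + (10/10)t = 0 + 1t
q = 2 - (10/10)t = 2 - 1t
for any integer t.

p = 0 + 1t, q = 2 - 1t for integer t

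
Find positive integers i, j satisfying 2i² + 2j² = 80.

Try small values of i and check whether (80 - 2i²)/2 is a perfect square.
i = 6: 2·6² = 72, so 2j² = 80 - 72 = 8, giving j² = 4, j = 2.
Check: 2·6² + 2·2² = 72 + 8 = 80 ✓

i = 6, j = 2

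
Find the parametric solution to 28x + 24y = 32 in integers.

Step 1: Compute gcd(28, 24) = 4.
Since 4 divides 32, solutions exist.

Step 2: Find a particular solution using extended Euclidean algorithm.
We get x₀ = 8, y₀ = -8.
Check: 28*8 + 24*-8 = 32 = 32 ✓

Step 3: Write the general solution.
x = 8 + (24/4)t = 8 + 6t
y = -8 - (28/4)t = -8 - 7t
for any integer t.

x = 8 + 6t, y = -8 - 7t for integer t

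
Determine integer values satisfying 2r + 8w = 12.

Step 1: Check solvability.
gcd(2, 8) = 2
Since 2 divides 12, solutions exist.

Step 2: Apply extended Euclidean algorithm to find gcd.
We find integers such that 2*x0 + 8*y0 = 2

Step 3: Scale the particular solution.
Multiply by 12/2 = 6:
r = 6, w = 0

Step 4: Verify.
2*(6) + 8*(0) = 12 = 12 ✓

r = 6, w = 0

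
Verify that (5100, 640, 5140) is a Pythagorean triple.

Compute a² + b² = 5100² + 640² = 26010000 + 409600 = 26419600
Compute c² = 5140² = 26419600
Since 26419600 = 26419600, confirmed.

Yes, it is a Pythagorean triple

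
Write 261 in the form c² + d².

We need to find integers c, d > 0 such that c² + d² = 261.
Trying c = 6: d² = 261 - 6² = 261 - 36 = 225
d = 15
Check: 6² + 15² = 36 + 225 = 261 ✓

261 = 6² + 15²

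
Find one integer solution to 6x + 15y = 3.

Step 1: Check solvability.
gcd(6, 15) = 3
Since 3 divides 3, solutions exist.

Step 2: Apply extended Euclidean algorithm to find gcd.
We find integers such that 6*x0 + 15*y0 = 3

Step 3: Scale the particular solution.
Multiply by 3/3 = 1:
x = -2, y = 1

Step 4: Verify.
6*(-2) + 15*(1) = 3 = 3 ✓

x = -2, y = 1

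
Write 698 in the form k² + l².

We need to find integers k, l > 0 such that k² + l² = 698.
Trying k = 13: l² = 698 - 13² = 698 - 169 = 529
l = 23
Check: 13² + 23² = 169 + 529 = 698 ✓

698 = 13² + 23²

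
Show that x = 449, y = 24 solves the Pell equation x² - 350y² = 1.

Compute x² = 449² = 201601
Compute 350y² = 350·24² = 350·576 = 201600
x² - 350y² = 201601 - 201600 = 1
Since this equals 1, (449, 24) is a solution.

Yes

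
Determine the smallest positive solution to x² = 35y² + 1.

We seek the smallest positive integers (x, y) with x² - 35y² = 1, i.e., x² = 35y² + 1.
Try successive y values:
y = 1: x² = 35·1² + 1 = 36, x = 6 ✓

Verify: 6² - 35·1² = 36 - 35 = 1 ✓

x = 6, y = 1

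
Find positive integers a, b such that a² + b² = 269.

Search for a with 269 - a² a perfect square.
a = 10: 269 - 10² = 269 - 100 = 169 = 13² ✓
So a = 10, b = 13.

a = 10, b = 13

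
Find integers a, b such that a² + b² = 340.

We need to find integers a, b > 0 such that a² + b² = 340.
Trying a = 4: b² = 340 - 4² = 340 - 16 = 324
b = 18
Check: 4² + 18² = 16 + 324 = 340 ✓

340 = 4² + 18²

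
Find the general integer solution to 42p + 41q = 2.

Step 1: Compute gcd(42, 41) = 1.
Since 1 divides 2, solutions exist.

Step 2: Find a particular solution using extended Euclidean algorithm.
We get p₀ = 2, q₀ = -2.
Check: 42*2 + 41*-2 = 2 = 2 ✓

Step 3: Write the general solution.
p = 2 + (41/1)t = 2 + 41t
q = -2 - (42/1)t = -2 - 42t
for any integer t.

p = 2 + 41t, q = -2 - 42t for integer t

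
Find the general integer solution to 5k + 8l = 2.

Step 1: Compute gcd(5, 8) = 1.
Since 1 divides 2, solutions exist.

Step 2: Find a particular solution using extended Euclidean algorithm.
We get k₀ = -6, l₀ = 4.
Check: 5*-6 + 8*4 = 2 = 2 ✓

Step 3: Write the general solution.
k = -6 + (8/1)t = -6 + 8t
l = 4 - (5/1)t = 4 - 5t
for any integer t.

k = -6 + 8t, l = 4 - 5t for integer t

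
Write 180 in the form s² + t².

We need to find integers s, t > 0 such that s² + t² = 180.
Trying s = 6: t² = 180 - 6² = 180 - 36 = 144
t = 12
Check: 6² + 12² = 36 + 144 = 180 ✓

180 = 6² + 12²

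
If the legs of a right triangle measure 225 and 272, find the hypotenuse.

c² = a² + b² = 225² + 272² = 50625 + 73984 = 124609
c = 353

353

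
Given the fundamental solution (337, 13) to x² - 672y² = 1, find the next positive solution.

Solutions to x² - Dy² = 1 are generated by powers of (x₀ + y₀√D).
The next solution satisfies x₁ + y₁√672 = (x₀ + y₀√672)², giving:
x₁ = x₀² + 672y₀² = 337² + 672·13² = 113569 + 113568 = 227137
y₁ = 2x₀y₀ = 2·337·13 = 8762

Verify: 227137² - 672·8762² = 51591216769 - 51591216768 = 1 ✓

x = 227137, y = 8762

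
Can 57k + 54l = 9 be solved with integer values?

Step 1: Compute gcd(57, 54).
gcd(57, 54) = 3

Step 2: Check divisibility.
Does 3 divide 9? 9 = 3 x 3, so yes.

By the theorem on linear Diophantine equations, 57k + 54l = 9 has integer solutions if and only if gcd(57, 54) divides 9. Since 3 | 9, solutions exist.

Yes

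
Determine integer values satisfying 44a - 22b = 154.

Step 1: Check solvability.
gcd(44, 22) = 22
Since 22 divides 154, solutions exist.

Step 2: Apply extended Euclidean algorithm to find gcd.
We find integers such that 44*x0 + 22*y0 = 22

Step 3: Scale the particular solution.
Multiply by 154/22 = 7:
a = 0, b = -7

Step 4: Verify.
44*(0) - 22*(-7) = 154 = 154 ✓

a = 0, b = -7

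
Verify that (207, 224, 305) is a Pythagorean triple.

Compute a² + b² = 207² + 224² = 42849 + 50176 = 93025
Compute c² = 305² = 93025
Since 93025 = 93025, confirmed.

Yes, it is a Pythagorean triple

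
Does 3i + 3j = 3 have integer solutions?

Step 1: Compute gcd(3, 3).
gcd(3, 3) = 3

Step 2: Check divisibility.
Does 3 divide 3? 3 = 3 x 1, so yes.

By the theorem on linear Diophantine equations, 3i + 3j = 3 has integer solutions if and only if gcd(3, 3) divides 3. Since 3 | 3, solutions exist.

Yes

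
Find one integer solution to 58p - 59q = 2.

Step 1: Check solvability.
gcd(58, 59) = 1
Since 1 divides 2, solutions exist.

Step 2: Apply extended Euclidean algorithm to find gcd.
We find integers such that 58*x0 + 59*y0 = 1

Step 3: Scale the particular solution.
Multiply by 2/1 = 2:
p = -2, q = -2

Step 4: Verify.
58*(-2) - 59*(-2) = 2 = 2 ✓

p = -2, q = -2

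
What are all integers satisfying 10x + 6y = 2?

Step 1: Compute gcd(10, 6) = 2.
Since 2 divides 2, solutions exist.

Step 2: Find a particular solution using extended Euclidean algorithm.
We get x₀ = -1, y₀ = 2.
Check: 10*-1 + 6*2 = 2 = 2 ✓

Step 3: Write the general solution.
x = -1 + (6/2)t = -1 + 3t
y = 2 - (10/2)t = 2 - 5t
for any integer t.

x = -1 + 3t, y = 2 - 5t for integer t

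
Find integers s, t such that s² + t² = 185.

We need to find integers s, t > 0 such that s² + t² = 185.
Trying s = 4: t² = 185 - 4² = 185 - 16 = 169
t = 13
Check: 4² + 13² = 16 + 169 = 185 ✓

185 = 4² + 13²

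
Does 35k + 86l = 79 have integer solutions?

Step 1: Compute gcd(35, 86).
gcd(35, 86) = 1

Step 2: Check divisibility.
Does 1 divide 79? 79 = 1 x 79, so yes.

By the theorem on linear Diophantine equations, 35k + 86l = 79 has integer solutions if and only if gcd(35, 86) divides 79. Since 1 | 79, solutions exist.

Yes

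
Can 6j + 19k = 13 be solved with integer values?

Step 1: Compute gcd(6, 19).
gcd(6, 19) = 1

Step 2: Check divisibility.
Does 1 divide 13? 13 = 1 x 13, so yes.

By the theorem on linear Diophantine equations, 6j + 19k = 13 has integer solutions if and only if gcd(6, 19) divides 13. Since 1 | 13, solutions exist.

Yes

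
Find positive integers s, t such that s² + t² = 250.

Search for s with 250 - s² a perfect square.
s = 5: 250 - 5² = 250 - 25 = 225 = 15² ✓
So s = 5, t = 15.

s = 5, t = 15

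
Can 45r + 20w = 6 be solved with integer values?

Step 1: Compute gcd(45, 20).
gcd(45, 20) = 5

Step 2: Check divisibility.
Does 5 divide 6? 6 = 5 x 1 + 1, so no.

By the theorem on linear Diophantine equations, 45r + 20w = 6 has integer solutions if and only if gcd(45, 20) divides 6. Since 5 does not divide 6, no solutions exist.

No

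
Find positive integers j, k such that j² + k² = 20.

Search for j with 20 - j² a perfect square.
j = 2: 20 - 2² = 20 - 4 = 16 = 4² ✓
So j = 2, k = 4.

j = 2, k = 4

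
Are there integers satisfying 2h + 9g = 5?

Step 1: Compute gcd(2, 9).
gcd(2, 9) = 1

Step 2: Check divisibility.
Does 1 divide 5? 5 = 1 x 5, so yes.

By the theorem on linear Diophantine equations, 2h + 9g = 5 has integer solutions if and only if gcd(2, 9) divides 5. Since 1 | 5, solutions exist.

Yes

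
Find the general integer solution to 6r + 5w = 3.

Step 1: Compute gcd(6, 5) = 1.
Since 1 divides 3, solutions exist.

Step 2: Find a particular solution using extended Euclidean algorithm.
We get r₀ = 3, w₀ = -3.
Check: 6*3 + 5*-3 = 3 = 3 ✓

Step 3: Write the general solution.
r = 3 + (5/1)t = 3 + 5t
w = -3 - (6/1)t = -3 - 6t
for any integer t.

r = 3 + 5t, w = -3 - 6t for integer t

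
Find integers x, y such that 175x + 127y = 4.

Step 1: Check solvability.
gcd(175, 127) = 1
Since 1 divides 4, solutions exist.

Step 2: Apply extended Euclidean algorithm to find gcd.
We find integers such that 175*x0 + 127*y0 = 1

Step 3: Scale the particular solution.
Multiply by 4/1 = 4:
x = 180, y = -248

Step 4: Verify.
175*(180) + 127*(-248) = 4 = 4 ✓

x = 180, y = -248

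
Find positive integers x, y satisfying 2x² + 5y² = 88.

Try small values of x and check whether (88 - 2x²)/5 is a perfect square.
x = 2: 2·2² = 8, so 5y² = 88 - 8 = 80, giving y² = 16, y = 4.
Check: 2·2² + 5·4² = 8 + 80 = 88 ✓

x = 2, y = 4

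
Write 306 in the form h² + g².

We need to find integers h, g > 0 such that h² + g² = 306.
Trying h = 9: g² = 306 - 9² = 306 - 81 = 225
g = 15
Check: 9² + 15² = 81 + 225 = 306 ✓

306 = 9² + 15²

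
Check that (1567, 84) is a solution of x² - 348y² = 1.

Compute x² = 1567² = 2455489
Compute 348y² = 348·84² = 348·7056 = 2455488
x² - 348y² = 2455489 - 2455488 = 1
Since this equals 1, (1567, 84) is a solution.

Yes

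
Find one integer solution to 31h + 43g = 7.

Step 1: Check solvability.
gcd(31, 43) = 1
Since 1 divides 7, solutions exist.

Step 2: Apply extended Euclidean algorithm to find gcd.
We find integers such that 31*x0 + 43*y0 = 1

Step 3: Scale the particular solution.
Multiply by 7/1 = 7:
h = -126, g = 91

Step 4: Verify.
31*(-126) + 43*(91) = 7 = 7 ✓

h = -126, g = 91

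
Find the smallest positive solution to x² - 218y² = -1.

We need x² = 218y² - 1. Try successive y:
y = 1: x² = 218·1² - 1 = 217, not a perfect square
y = 2: x² = 218·2² - 1 = 871, not a perfect square
y = 3: x² = 218·3² - 1 = 1961, not a perfect square
...
y = 17: x² = 218·17² - 1 = 63001 = 251² ✓
Check: 251² - 218·17² = 63001 - 63002 = -1 ✓

x = 251, y = 17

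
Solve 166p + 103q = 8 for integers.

Step 1: Check solvability.
gcd(166, 103) = 1
Since 1 divides 8, solutions exist.

Step 2: Apply extended Euclidean algorithm to find gcd.
We find integers such that 166*x0 + 103*y0 = 1

Step 3: Scale the particular solution.
Multiply by 8/1 = 8:
p = 144, q = -232

Step 4: Verify.
166*(144) + 103*(-232) = 8 = 8 ✓

p = 144, q = -232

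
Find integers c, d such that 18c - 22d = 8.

Step 1: Check solvability.
gcd(18, 22) = 2
Since 2 divides 8, solutions exist.

Step 2: Apply extended Euclidean algorithm to find gcd.
We find integers such that 18*x0 + 22*y0 = 2

Step 3: Scale the particular solution.
Multiply by 8/2 = 4:
c = 20, d = 16

Step 4: Verify.
18*(20) - 22*(16) = 8 = 8 ✓

c = 20, d = 16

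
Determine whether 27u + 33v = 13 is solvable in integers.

Step 1: Compute gcd(27, 33).
gcd(27, 33) = 3

Step 2: Check divisibility.
Does 3 divide 13? 13 = 3 x 4 + 1, so no.

By the theorem on linear Diophantine equations, 27u + 33v = 13 has integer solutions if and only if gcd(27, 33) divides 13. Since 3 does not divide 13, no solutions exist.

No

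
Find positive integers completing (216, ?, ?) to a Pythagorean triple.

We need the other leg and hypotenuse such that 216² + x² = c².
Take x = 713, c = 745: 216² + 713² = 46656 + 508369 = 555025 = 745² ✓
Triple: (713, 216, 745)

(713, 216, 745)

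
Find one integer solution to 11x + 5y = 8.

Step 1: Check solvability.
gcd(11, 5) = 1
Since 1 divides 8, solutions exist.

Step 2: Apply extended Euclidean algorithm to find gcd.
We find integers such that 11*x0 + 5*y0 = 1

Step 3: Scale the particular solution.
Multiply by 8/1 = 8:
x = 8, y = -16

Step 4: Verify.
11*(8) + 5*(-16) = 8 = 8 ✓

x = 8, y = -16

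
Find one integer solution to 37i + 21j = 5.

Step 1: Check solvability.
gcd(37, 21) = 1
Since 1 divides 5, solutions exist.

Step 2: Apply extended Euclidean algorithm to find gcd.
We find integers such that 37*x0 + 21*y0 = 1

Step 3: Scale the particular solution.
Multiply by 5/1 = 5:
i = 20, j = -35

Step 4: Verify.
37*(20) + 21*(-35) = 5 = 5 ✓

i = 20, j = -35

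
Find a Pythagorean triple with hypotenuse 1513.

We need a² + b² = 1513² = 2289169.
Trying: 55² + 1512² = 3025 + 2286144 = 2289169 ✓

(55, 1512, 1513)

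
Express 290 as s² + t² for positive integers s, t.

We need to find integers s, t > 0 such that s² + t² = 290.
Trying s = 1: t² = 290 - 1² = 290 - 1 = 289
t = 17
Check: 1² + 17² = 1 + 289 = 290 ✓

290 = 1² + 17²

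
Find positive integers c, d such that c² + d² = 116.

Search for c with 116 - c² a perfect square.
c = 4: 116 - 4² = 116 - 16 = 100 = 10² ✓
So c = 4, d = 10.

c = 4, d = 10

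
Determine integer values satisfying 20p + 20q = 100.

Step 1: Check solvability.
gcd(20, 20) = 20
Since 20 divides 100, solutions exist.

Step 2: Apply extended Euclidean algorithm to find gcd.
We find integers such that 20*x0 + 20*y0 = 20

Step 3: Scale the particular solution.
Multiply by 100/20 = 5:
p = 0, q = 5

Step 4: Verify.
20*(0) + 20*(5) = 100 = 100 ✓

p = 0, q = 5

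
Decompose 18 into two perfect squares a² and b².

We need to find integers a, b > 0 such that a² + b² = 18.
Trying a = 3: b² = 18 - 3² = 18 - 9 = 9
b = 3
Check: 3² + 3² = 9 + 9 = 18 ✓

18 = 3² + 3²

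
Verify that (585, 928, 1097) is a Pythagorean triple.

Compute a² + b² = 585² + 928² = 342225 + 861184 = 1203409
Compute c² = 1097² = 1203409
Since 1203409 = 1203409, confirmed.

Yes, it is a Pythagorean triple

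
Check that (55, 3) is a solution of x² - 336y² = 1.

Compute x² = 55² = 3025
Compute 336y² = 336·3² = 336·9 = 3024
x² - 336y² = 3025 - 3024 = 1
Since this equals 1, (55, 3) is a solution.

Yes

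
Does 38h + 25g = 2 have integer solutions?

Step 1: Compute gcd(38, 25).
gcd(38, 25) = 1

Step 2: Check divisibility.
Does 1 divide 2? 2 = 1 x 2, so yes.

By the theorem on linear Diophantine equations, 38h + 25g = 2 has integer solutions if and only if gcd(38, 25) divides 2. Since 1 | 2, solutions exist.

Yes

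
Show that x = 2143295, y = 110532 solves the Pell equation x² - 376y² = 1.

Compute x² = 2143295² = 4593713457025
Compute 376y² = 376·110532² = 376·12217323024 = 4593713457024
x² - 376y² = 4593713457025 - 4593713457024 = 1
Since this equals 1, (2143295, 110532) is a solution.

Yes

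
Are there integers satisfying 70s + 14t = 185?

Step 1: Compute gcd(70, 14).
gcd(70, 14) = 14

Step 2: Check divisibility.
Does 14 divide 185? 185 = 14 x 13 + 3, so no.

By the theorem on linear Diophantine equations, 70s + 14t = 185 has integer solutions if and only if gcd(70, 14) divides 185. Since 14 does not divide 185, no solutions exist.

No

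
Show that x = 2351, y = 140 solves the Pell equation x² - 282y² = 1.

Compute x² = 2351² = 5527201
Compute 282y² = 282·140² = 282·19600 = 5527200
x² - 282y² = 5527201 - 5527200 = 1
Since this equals 1, (2351, 140) is a solution.

Yes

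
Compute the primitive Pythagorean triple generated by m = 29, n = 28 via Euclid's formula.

a = m² - n² = 29² - 28² = 841 - 784 = 57
b = 2mn = 2·29·28 = 1624
c = m² + n² = 841 + 784 = 1625
Verify: 57² + 1624² = 3249 + 2637376 = 2640625 = 1625² ✓

(57, 1624, 1625)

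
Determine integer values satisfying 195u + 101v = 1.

Step 1: Check solvability.
gcd(195, 101) = 1
Since 1 divides 1, solutions exist.

Step 2: Apply extended Euclidean algorithm to find gcd.
We find integers such that 195*x0 + 101*y0 = 1

Step 3: Scale the particular solution.
Multiply by 1/1 = 1:
u = -29, v = 56

Step 4: Verify.
195*(-29) + 101*(56) = 1 = 1 ✓

u = -29, v = 56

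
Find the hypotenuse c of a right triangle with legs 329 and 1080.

c² = a² + b² = 329² + 1080² = 108241 + 1166400 = 1274641
c = sqrt(1274641) = 1129

1129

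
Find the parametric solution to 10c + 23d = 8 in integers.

Step 1: Compute gcd(10, 23) = 1.
Since 1 divides 8, solutions exist.

Step 2: Find a particular solution using extended Euclidean algorithm.
We get c₀ = 56, d₀ = -24.
Check: 10*56 + 23*-24 = 8 = 8 ✓

Step 3: Write the general solution.
c = 56 + (23/1)t = 56 + 23t
d = -24 - (10/1)t = -24 - 10t
for any integer t.

c = 56 + 23t, d = -24 - 10t for integer t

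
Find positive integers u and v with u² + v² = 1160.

We need to find integers u, v > 0 such that u² + v² = 1160.
Trying u = 2: v² = 1160 - 2² = 1160 - 4 = 1156
v = 34
Check: 2² + 34² = 4 + 1156 = 1160 ✓

1160 = 2² + 34²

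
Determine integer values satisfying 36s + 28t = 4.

Step 1: Check solvability.
gcd(36, 28) = 4
Since 4 divides 4, solutions exist.

Step 2: Apply extended Euclidean algorithm to find gcd.
We find integers such that 36*x0 + 28*y0 = 4

Step 3: Scale the particular solution.
Multiply by 4/4 = 1:
s = -3, t = 4

Step 4: Verify.
36*(-3) + 28*(4) = 4 = 4 ✓

s = -3, t = 4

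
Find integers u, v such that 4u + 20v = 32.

Step 1: Check solvability.
gcd(4, 20) = 4
Since 4 divides 32, solutions exist.

Step 2: Apply extended Euclidean algorithm to find gcd.
We find integers such that 4*x0 + 20*y0 = 4

Step 3: Scale the particular solution.
Multiply by 32/4 = 8:
u = 8, v = 0

Step 4: Verify.
4*(8) + 20*(0) = 32 = 32 ✓

u = 8, v = 0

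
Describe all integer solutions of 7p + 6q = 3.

Step 1: Compute gcd(7, 6) = 1.
Since 1 divides 3, solutions exist.

Step 2: Find a particular solution using extended Euclidean algorithm.
We get p₀ = 3, q₀ = -3.
Check: 7*3 + 6*-3 = 3 = 3 ✓

Step 3: Write the general solution.
p = 3 + (6/1)t = 3 + 6t
q = -3 - (7/1)t = -3 - 7t
for any integer t.

p = 3 + 6t, q = -3 - 7t for integer t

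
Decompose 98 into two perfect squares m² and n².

We need to find integers m, n > 0 such that m² + n² = 98.
Trying m = 7: n² = 98 - 7² = 98 - 49 = 49
n = 7
Check: 7² + 7² = 49 + 49 = 98 ✓

98 = 7² + 7²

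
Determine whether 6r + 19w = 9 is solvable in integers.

Step 1: Compute gcd(6, 19).
gcd(6, 19) = 1

Step 2: Check divisibility.
Does 1 divide 9? 9 = 1 x 9, so yes.

By the theorem on linear Diophantine equations, 6r + 19w = 9 has integer solutions if and only if gcd(6, 19) divides 9. Since 1 | 9, solutions exist.

Yes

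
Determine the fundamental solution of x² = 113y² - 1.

We need x² = 113y² - 1. Try successive y:
y = 1: x² = 113·1² - 1 = 112, not a perfect square
y = 2: x² = 113·2² - 1 = 451, not a perfect square
y = 3: x² = 113·3² - 1 = 1016, not a perfect square
...
y = 73: x² = 113·73² - 1 = 602176 = 776² ✓
Check: 776² - 113·73² = 602176 - 602177 = -1 ✓

x = 776, y = 73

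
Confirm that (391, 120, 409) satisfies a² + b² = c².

Compute a² + b² = 391² + 120² = 152881 + 14400 = 167281
Compute c² = 409² = 167281
Since 167281 = 167281, confirmed.

Yes, it is a Pythagorean triple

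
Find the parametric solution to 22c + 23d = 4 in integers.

Step 1: Compute gcd(22, 23) = 1.
Since 1 divides 4, solutions exist.

Step 2: Find a particular solution using extended Euclidean algorithm.
We get c₀ = -4, d₀ = 4.
Check: 22*-4 + 23*4 = 4 = 4 ✓

Step 3: Write the general solution.
c = -4 + (23/1)t = -4 + 23t
d = 4 - (22/1)t = 4 - 22t
for any integer t.

c = -4 + 23t, d = 4 - 22t for integer t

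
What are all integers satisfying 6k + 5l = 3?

Step 1: Compute gcd(6, 5) = 1.
Since 1 divides 3, solutions exist.

Step 2: Find a particular solution using extended Euclidean algorithm.
We get k₀ = 3, l₀ = -3.
Check: 6*3 + 5*-3 = 3 = 3 ✓

Step 3: Write the general solution.
k = 3 + (5/1)t = 3 + 5t
l = -3 - (6/1)t = -3 - 6t
for any integer t.

k = 3 + 5t, l = -3 - 6t for integer t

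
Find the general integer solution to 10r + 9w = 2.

Step 1: Compute gcd(10, 9) = 1.
Since 1 divides 2, solutions exist.

Step 2: Find a particular solution using extended Euclidean algorithm.
We get r₀ = 2, w₀ = -2.
Check: 10*2 + 9*-2 = 2 = 2 ✓

Step 3: Write the general solution.
r = 2 + (9/1)t = 2 + 9t
w = -2 - (10/1)t = -2 - 10t
for any integer t.

r = 2 + 9t, w = -2 - 10t for integer t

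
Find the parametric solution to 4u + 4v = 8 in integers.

Step 1: Compute gcd(4, 4) = 4.
Since 4 divides 8, solutions exist.

Step 2: Find a particular solution using extended Euclidean algorithm.
We get u₀ = 0, v₀ = 2.
Check: 4*0 + 4*2 = 8 = 8 ✓

Step 3: Write the general solution.
u = 0 + (4/4)t = 0 + 1t
v = 2 - (4/4)t = 2 - 1t
for any integer t.

u = 0 + 1t, v = 2 - 1t for integer t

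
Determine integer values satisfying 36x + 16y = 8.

Step 1: Check solvability.
gcd(36, 16) = 4
Since 4 divides 8, solutions exist.

Step 2: Apply extended Euclidean algorithm to find gcd.
We find integers such that 36*x0 + 16*y0 = 4

Step 3: Scale the particular solution.
Multiply by 8/4 = 2:
x = 2, y = -4

Step 4: Verify.
36*(2) + 16*(-4) = 8 = 8 ✓

x = 2, y = -4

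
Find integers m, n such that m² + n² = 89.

We need to find integers m, n > 0 such that m² + n² = 89.
Trying m = 5: n² = 89 - 5² = 89 - 25 = 64
n = 8
Check: 5² + 8² = 25 + 64 = 89 ✓

89 = 5² + 8²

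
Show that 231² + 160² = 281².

Compute a² + b² = 231² + 160² = 53361 + 25600 = 78961
Compute c² = 281² = 78961
Since 78961 = 78961, confirmed.

Yes, it is a Pythagorean triple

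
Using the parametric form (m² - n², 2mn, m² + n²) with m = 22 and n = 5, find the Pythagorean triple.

a = m² - n² = 22² - 5² = 484 - 25 = 459
b = 2mn = 2·22·5 = 220
c = m² + n² = 484 + 25 = 509
Verify: 459² + 220² = 210681 + 48400 = 259081 = 509² ✓

(459, 220, 509)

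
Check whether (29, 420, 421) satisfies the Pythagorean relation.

Compute a² + b²:
29² + 420² = 841 + 176400 = 177241
Compute c²:
421² = 177241
Since 177241 = 177241, it is a Pythagorean triple.

Yes, it is a Pythagorean triple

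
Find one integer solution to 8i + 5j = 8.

Step 1: Check solvability.
gcd(8, 5) = 1
Since 1 divides 8, solutions exist.

Step 2: Apply extended Euclidean algorithm to find gcd.
We find integers such that 8*x0 + 5*y0 = 1

Step 3: Scale the particular solution.
Multiply by 8/1 = 8:
i = 16, j = -24

Step 4: Verify.
8*(16) + 5*(-24) = 8 = 8 ✓

i = 16, j = -24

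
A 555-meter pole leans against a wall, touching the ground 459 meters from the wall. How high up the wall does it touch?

The ladder, wall, and ground form a right triangle with hypotenuse 555 and one leg 459.
By the Pythagorean theorem: h² = 555² - 459² = 308025 - 210681 = 97344
h = √97344 = 312 meters

312 meters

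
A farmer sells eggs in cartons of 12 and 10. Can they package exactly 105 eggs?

We need non-negative a, b with 12a + 10b = 105.
gcd(12, 10) = 2, and 2 does not divide 105.
No integer solutions exist.

No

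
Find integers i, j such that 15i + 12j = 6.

Step 1: Check solvability.
gcd(15, 12) = 3
Since 3 divides 6, solutions exist.

Step 2: Apply extended Euclidean algorithm to find gcd.
We find integers such that 15*x0 + 12*y0 = 3

Step 3: Scale the particular solution.
Multiply by 6/3 = 2:
i = 2, j = -2

Step 4: Verify.
15*(2) + 12*(-2) = 6 = 6 ✓

i = 2, j = -2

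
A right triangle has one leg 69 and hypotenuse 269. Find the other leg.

b² = c² - a² = 72361 - 4761 = 67600
b = 260

260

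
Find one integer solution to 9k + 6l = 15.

Step 1: Check solvability.
gcd(9, 6) = 3
Since 3 divides 15, solutions exist.

Step 2: Apply extended Euclidean algorithm to find gcd.
We find integers such that 9*x0 + 6*y0 = 3

Step 3: Scale the particular solution.
Multiply by 15/3 = 5:
k = 5, l = -5

Step 4: Verify.
9*(5) + 6*(-5) = 15 = 15 ✓

k = 5, l = -5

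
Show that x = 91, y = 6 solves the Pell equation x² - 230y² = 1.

Compute x² = 91² = 8281
Compute 230y² = 230·6² = 230·36 = 8280
x² - 230y² = 8281 - 8280 = 1
Since this equals 1, (91, 6) is a solution.

Yes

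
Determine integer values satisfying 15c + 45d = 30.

Step 1: Check solvability.
gcd(15, 45) = 15
Since 15 divides 30, solutions exist.

Step 2: Apply extended Euclidean algorithm to find gcd.
We find integers such that 15*x0 + 45*y0 = 15

Step 3: Scale the particular solution.
Multiply by 30/15 = 2:
c = 2, d = 0

Step 4: Verify.
15*(2) + 45*(0) = 30 = 30 ✓

c = 2, d = 0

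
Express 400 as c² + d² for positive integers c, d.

We need to find integers c, d > 0 such that c² + d² = 400.
Trying c = 12: d² = 400 - 12² = 400 - 144 = 256
d = 16
Check: 12² + 16² = 144 + 256 = 400 ✓

400 = 12² + 16²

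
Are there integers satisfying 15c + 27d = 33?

Step 1: Compute gcd(15, 27).
gcd(15, 27) = 3

Step 2: Check divisibility.
Does 3 divide 33? 33 = 3 x 11, so yes.

By the theorem on linear Diophantine equations, 15c + 27d = 33 has integer solutions if and only if gcd(15, 27) divides 33. Since 3 | 33, solutions exist.

Yes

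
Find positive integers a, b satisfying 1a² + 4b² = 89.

Try small values of a and check whether (89 - 1a²)/4 is a perfect square.
a = 5: 1·5² = 25, so 4b² = 89 - 25 = 64, giving b² = 16, b = 4.
Check: 1·5² + 4·4² = 25 + 64 = 89 ✓

a = 5, b = 4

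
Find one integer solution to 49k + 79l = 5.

Step 1: Check solvability.
gcd(49, 79) = 1
Since 1 divides 5, solutions exist.

Step 2: Apply extended Euclidean algorithm to find gcd.
We find integers such that 49*x0 + 79*y0 = 1

Step 3: Scale the particular solution.
Multiply by 5/1 = 5:
k = -145, l = 90

Step 4: Verify.
49*(-145) + 79*(90) = 5 = 5 ✓

k = -145, l = 90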